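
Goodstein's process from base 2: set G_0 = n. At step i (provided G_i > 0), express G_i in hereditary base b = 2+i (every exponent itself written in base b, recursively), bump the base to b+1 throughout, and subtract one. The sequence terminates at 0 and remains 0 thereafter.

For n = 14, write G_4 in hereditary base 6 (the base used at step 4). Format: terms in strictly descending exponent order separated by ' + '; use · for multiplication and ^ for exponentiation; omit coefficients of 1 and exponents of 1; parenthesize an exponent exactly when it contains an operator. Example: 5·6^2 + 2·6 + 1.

6^(6 + 1) + 5·6^5 + 5·6^4 + 5·6^3 + 5·6^2 + 5·6 + 5

(0) 14|_2 = 2^(2 + 1) + 2^2 + 2 ↦ 3^(3 + 1) + 3^3 + 3|_3 = 111 ⇒ 110
(1) 110|_3 = 3^(3 + 1) + 3^3 + 2 ↦ 4^(4 + 1) + 4^4 + 2|_4 = 1282 ⇒ 1281
(2) 1281|_4 = 4^(4 + 1) + 4^4 + 1 ↦ 5^(5 + 1) + 5^5 + 1|_5 = 18751 ⇒ 18750
(3) 18750|_5 = 5^(5 + 1) + 5^5 ↦ 6^(6 + 1) + 6^6|_6 = 326592 ⇒ 326591
(4) 326591|_6 = 6^(6 + 1) + 5·6^5 + 5·6^4 + 5·6^3 + 5·6^2 + 5·6 + 5 ↦ 7^(7 + 1) + 5·7^5 + 5·7^4 + 5·7^3 + 5·7^2 + 5·7 + 5|_7 = 5862841 ⇒ 5862840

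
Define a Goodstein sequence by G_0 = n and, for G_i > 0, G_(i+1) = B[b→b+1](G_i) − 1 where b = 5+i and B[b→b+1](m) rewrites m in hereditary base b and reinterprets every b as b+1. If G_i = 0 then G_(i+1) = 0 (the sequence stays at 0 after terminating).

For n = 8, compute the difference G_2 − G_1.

0

G_0 = 8. HB_5(8) = 5 + 3. Bump = 9. G_1 = 8.
G_1 = 8. HB_6(8) = 6 + 2. Bump = 9. G_2 = 8.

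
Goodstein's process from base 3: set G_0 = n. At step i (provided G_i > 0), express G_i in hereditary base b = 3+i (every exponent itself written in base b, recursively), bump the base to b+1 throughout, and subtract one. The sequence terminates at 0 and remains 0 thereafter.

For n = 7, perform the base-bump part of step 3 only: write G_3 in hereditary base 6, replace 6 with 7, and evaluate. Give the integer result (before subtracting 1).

10

(0) 7|_3 = 2·3 + 1 ↦ 2·4 + 1|_4 = 9 ⇒ 8
(1) 8|_4 = 2·4 ↦ 2·5|_5 = 10 ⇒ 9
(2) 9|_5 = 5 + 4 ↦ 6 + 4|_6 = 10 ⇒ 9
(3) 9|_6 = 6 + 3 ↦ 7 + 3|_7 = 10 ⇒ 9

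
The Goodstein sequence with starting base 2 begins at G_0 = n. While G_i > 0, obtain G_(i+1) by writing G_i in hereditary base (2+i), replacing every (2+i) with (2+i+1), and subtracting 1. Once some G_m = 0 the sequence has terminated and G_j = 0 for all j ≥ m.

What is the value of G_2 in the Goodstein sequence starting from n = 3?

G_0=3  [base 2] 2 + 1  →[2↦3]→  3 + 1 = 4  −1 ⇒ G_1=3
G_1=3  [base 3] 3  →[3↦4]→  4 = 4  −1 ⇒ G_2=3
G_2=3  [base 4] 3  →[4↦5]→  3 = 3  −1 ⇒ G_3=2

3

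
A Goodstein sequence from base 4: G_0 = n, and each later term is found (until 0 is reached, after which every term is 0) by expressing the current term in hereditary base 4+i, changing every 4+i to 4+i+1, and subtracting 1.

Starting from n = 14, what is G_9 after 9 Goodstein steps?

14 —HB4→ 3·4 + 2 —bump→ 3·5 + 2 = 17 —(−1)→ 16
16 —HB5→ 3·5 + 1 —bump→ 3·6 + 1 = 19 —(−1)→ 18
18 —HB6→ 3·6 —bump→ 3·7 = 21 —(−1)→ 20
20 —HB7→ 2·7 + 6 —bump→ 2·8 + 6 = 22 —(−1)→ 21
21 —HB8→ 2·8 + 5 —bump→ 2·9 + 5 = 23 —(−1)→ 22
22 —HB9→ 2·9 + 4 —bump→ 2·10 + 4 = 24 —(−1)→ 23
23 —HB10→ 2·10 + 3 —bump→ 2·11 + 3 = 25 —(−1)→ 24
24 —HB11→ 2·11 + 2 —bump→ 2·12 + 2 = 26 —(−1)→ 25
25 —HB12→ 2·12 + 1 —bump→ 2·13 + 1 = 27 —(−1)→ 26

26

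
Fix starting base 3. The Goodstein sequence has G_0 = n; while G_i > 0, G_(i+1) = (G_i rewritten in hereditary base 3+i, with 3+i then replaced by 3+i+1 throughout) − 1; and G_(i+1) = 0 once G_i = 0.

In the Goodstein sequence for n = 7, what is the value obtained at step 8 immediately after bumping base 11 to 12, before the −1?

8

G_0=7  [base 3] 2·3 + 1  →[3↦4]→  2·4 + 1 = 9  −1 ⇒ G_1=8
G_1=8  [base 4] 2·4  →[4↦5]→  2·5 = 10  −1 ⇒ G_2=9
G_2=9  [base 5] 5 + 4  →[5↦6]→  6 + 4 = 10  −1 ⇒ G_3=9
G_3=9  [base 6] 6 + 3  →[6↦7]→  7 + 3 = 10  −1 ⇒ G_4=9
G_4=9  [base 7] 7 + 2  →[7↦8]→  8 + 2 = 10  −1 ⇒ G_5=9
G_5=9  [base 8] 8 + 1  →[8↦9]→  9 + 1 = 10  −1 ⇒ G_6=9
G_6=9  [base 9] 9  →[9↦10]→  10 = 10  −1 ⇒ G_7=9
G_7=9  [base 10] 9  →[10↦11]→  9 = 9  −1 ⇒ G_8=8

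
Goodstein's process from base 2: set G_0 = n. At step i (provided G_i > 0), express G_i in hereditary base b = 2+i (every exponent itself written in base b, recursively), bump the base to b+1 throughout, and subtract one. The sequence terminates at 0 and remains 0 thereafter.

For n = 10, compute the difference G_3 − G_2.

14600

base 2: 10 = 2^(2 + 1) + 2; at 3: 3^(3 + 1) + 3 = 84; next = 83
base 3: 83 = 3^(3 + 1) + 2; at 4: 4^(4 + 1) + 2 = 1026; next = 1025
base 4: 1025 = 4^(4 + 1) + 1; at 5: 5^(5 + 1) + 1 = 15626; next = 15625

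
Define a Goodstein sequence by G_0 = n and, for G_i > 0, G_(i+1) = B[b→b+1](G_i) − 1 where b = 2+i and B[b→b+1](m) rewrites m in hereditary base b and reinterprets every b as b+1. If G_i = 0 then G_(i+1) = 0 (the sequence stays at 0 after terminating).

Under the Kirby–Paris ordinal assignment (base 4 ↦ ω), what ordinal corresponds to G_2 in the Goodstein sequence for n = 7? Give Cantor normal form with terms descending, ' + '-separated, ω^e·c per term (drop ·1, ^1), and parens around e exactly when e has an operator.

[0] 7 ≡ 2^2 + 2 + 1 (base 2). Lift 3: 31. −1: 30.
[1] 30 ≡ 3^3 + 3 (base 3). Lift 4: 260. −1: 259.
[2] 259 ≡ 4^4 + 3 (base 4). Lift 5: 3128. −1: 3127.

ω^ω + 3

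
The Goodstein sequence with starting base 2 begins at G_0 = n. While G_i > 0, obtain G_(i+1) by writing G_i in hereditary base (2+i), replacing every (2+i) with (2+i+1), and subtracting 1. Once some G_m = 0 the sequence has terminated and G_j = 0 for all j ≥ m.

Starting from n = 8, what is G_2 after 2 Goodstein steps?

553

G_0 = 8. HB_2(8) = 2^(2 + 1). Bump = 81. G_1 = 80.
G_1 = 80. HB_3(80) = 2·3^3 + 2·3^2 + 2·3 + 2. Bump = 554. G_2 = 553.
G_2 = 553. HB_4(553) = 2·4^4 + 2·4^2 + 2·4 + 1. Bump = 6311. G_3 = 6310.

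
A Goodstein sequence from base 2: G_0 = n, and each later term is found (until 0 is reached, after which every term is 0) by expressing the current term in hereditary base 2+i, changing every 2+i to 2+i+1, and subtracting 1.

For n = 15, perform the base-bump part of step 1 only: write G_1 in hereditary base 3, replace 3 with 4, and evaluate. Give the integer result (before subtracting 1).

G_0=15  [base 2] 2^(2 + 1) + 2^2 + 2 + 1  →[2↦3]→  3^(3 + 1) + 3^3 + 3 + 1 = 112  −1 ⇒ G_1=111
G_1=111  [base 3] 3^(3 + 1) + 3^3 + 3  →[3↦4]→  4^(4 + 1) + 4^4 + 4 = 1284  −1 ⇒ G_2=1283

1284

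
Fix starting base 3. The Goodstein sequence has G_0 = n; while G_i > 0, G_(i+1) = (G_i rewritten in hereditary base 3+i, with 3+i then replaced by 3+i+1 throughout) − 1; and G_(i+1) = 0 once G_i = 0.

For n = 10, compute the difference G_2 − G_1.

base 3: 10 = 3^2 + 1; at 4: 4^2 + 1 = 17; next = 16
base 4: 16 = 4^2; at 5: 5^2 = 25; next = 24

8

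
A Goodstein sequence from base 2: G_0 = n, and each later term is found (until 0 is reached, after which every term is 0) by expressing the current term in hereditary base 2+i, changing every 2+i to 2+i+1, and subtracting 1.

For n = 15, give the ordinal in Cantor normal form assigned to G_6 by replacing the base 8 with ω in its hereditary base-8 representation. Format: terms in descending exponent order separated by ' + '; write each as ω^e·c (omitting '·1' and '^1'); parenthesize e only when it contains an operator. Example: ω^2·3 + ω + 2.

ω^(ω + 1) + ω^7·7 + ω^6·7 + ω^5·7 + ω^4·7 + ω^3·7 + ω^2·7 + ω·7 + 7

G_0=15  [base 2] 2^(2 + 1) + 2^2 + 2 + 1  →[2↦3]→  3^(3 + 1) + 3^3 + 3 + 1 = 112  −1 ⇒ G_1=111
G_1=111  [base 3] 3^(3 + 1) + 3^3 + 3  →[3↦4]→  4^(4 + 1) + 4^4 + 4 = 1284  −1 ⇒ G_2=1283
G_2=1283  [base 4] 4^(4 + 1) + 4^4 + 3  →[4↦5]→  5^(5 + 1) + 5^5 + 3 = 18753  −1 ⇒ G_3=18752
G_3=18752  [base 5] 5^(5 + 1) + 5^5 + 2  →[5↦6]→  6^(6 + 1) + 6^6 + 2 = 326594  −1 ⇒ G_4=326593
G_4=326593  [base 6] 6^(6 + 1) + 6^6 + 1  →[6↦7]→  7^(7 + 1) + 7^7 + 1 = 6588345  −1 ⇒ G_5=6588344
G_5=6588344  [base 7] 7^(7 + 1) + 7^7  →[7↦8]→  8^(8 + 1) + 8^8 = 150994944  −1 ⇒ G_6=150994943
G_6=150994943  [base 8] 8^(8 + 1) + 7·8^7 + 7·8^6 + 7·8^5 + 7·8^4 + 7·8^3 + 7·8^2 + 7·8 + 7  →[8↦9]→  9^(9 + 1) + 7·9^7 + 7·9^6 + 7·9^5 + 7·9^4 + 7·9^3 + 7·9^2 + 7·9 + 7 = 3524450281  −1 ⇒ G_7=3524450280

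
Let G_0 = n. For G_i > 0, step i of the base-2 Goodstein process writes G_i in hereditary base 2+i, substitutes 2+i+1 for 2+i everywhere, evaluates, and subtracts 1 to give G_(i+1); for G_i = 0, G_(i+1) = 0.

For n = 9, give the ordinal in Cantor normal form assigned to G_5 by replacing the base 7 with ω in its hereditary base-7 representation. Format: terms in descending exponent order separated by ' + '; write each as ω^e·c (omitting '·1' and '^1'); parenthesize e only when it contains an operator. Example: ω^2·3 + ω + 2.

ω^ω·3 + ω^3·3 + ω^2·3 + ω·3

base 2: 9 = 2^(2 + 1) + 1; at 3: 3^(3 + 1) + 1 = 82; next = 81
base 3: 81 = 3^(3 + 1); at 4: 4^(4 + 1) = 1024; next = 1023
base 4: 1023 = 3·4^4 + 3·4^3 + 3·4^2 + 3·4 + 3; at 5: 3·5^5 + 3·5^3 + 3·5^2 + 3·5 + 3 = 9843; next = 9842
base 5: 9842 = 3·5^5 + 3·5^3 + 3·5^2 + 3·5 + 2; at 6: 3·6^6 + 3·6^3 + 3·6^2 + 3·6 + 2 = 140744; next = 140743
base 6: 140743 = 3·6^6 + 3·6^3 + 3·6^2 + 3·6 + 1; at 7: 3·7^7 + 3·7^3 + 3·7^2 + 3·7 + 1 = 2471827; next = 2471826
base 7: 2471826 = 3·7^7 + 3·7^3 + 3·7^2 + 3·7; at 8: 3·8^8 + 3·8^3 + 3·8^2 + 3·8 = 50333400; next = 50333399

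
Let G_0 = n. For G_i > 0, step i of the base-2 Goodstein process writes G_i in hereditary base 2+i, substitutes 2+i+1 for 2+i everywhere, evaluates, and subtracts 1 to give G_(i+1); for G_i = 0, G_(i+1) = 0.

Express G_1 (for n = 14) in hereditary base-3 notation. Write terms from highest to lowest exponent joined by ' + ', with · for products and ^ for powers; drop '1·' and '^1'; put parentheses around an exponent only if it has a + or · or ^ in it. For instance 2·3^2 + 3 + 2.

(0) 14|_2 = 2^(2 + 1) + 2^2 + 2 ↦ 3^(3 + 1) + 3^3 + 3|_3 = 111 ⇒ 110
(1) 110|_3 = 3^(3 + 1) + 3^3 + 2 ↦ 4^(4 + 1) + 4^4 + 2|_4 = 1282 ⇒ 1281

3^(3 + 1) + 3^3 + 2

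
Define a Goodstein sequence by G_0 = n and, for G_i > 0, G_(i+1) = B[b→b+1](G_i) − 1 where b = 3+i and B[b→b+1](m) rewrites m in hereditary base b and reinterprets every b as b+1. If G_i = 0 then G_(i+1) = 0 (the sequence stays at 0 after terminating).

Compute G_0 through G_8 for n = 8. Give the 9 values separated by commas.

8 —HB3→ 2·3 + 2 —bump→ 2·4 + 2 = 10 —(−1)→ 9
9 —HB4→ 2·4 + 1 —bump→ 2·5 + 1 = 11 —(−1)→ 10
10 —HB5→ 2·5 —bump→ 2·6 = 12 —(−1)→ 11
11 —HB6→ 6 + 5 —bump→ 7 + 5 = 12 —(−1)→ 11
11 —HB7→ 7 + 4 —bump→ 8 + 4 = 12 —(−1)→ 11
11 —HB8→ 8 + 3 —bump→ 9 + 3 = 12 —(−1)→ 11
11 —HB9→ 9 + 2 —bump→ 10 + 2 = 12 —(−1)→ 11
11 —HB10→ 10 + 1 —bump→ 11 + 1 = 12 —(−1)→ 11

8, 9, 10, 11, 11, 11, 11, 11, 11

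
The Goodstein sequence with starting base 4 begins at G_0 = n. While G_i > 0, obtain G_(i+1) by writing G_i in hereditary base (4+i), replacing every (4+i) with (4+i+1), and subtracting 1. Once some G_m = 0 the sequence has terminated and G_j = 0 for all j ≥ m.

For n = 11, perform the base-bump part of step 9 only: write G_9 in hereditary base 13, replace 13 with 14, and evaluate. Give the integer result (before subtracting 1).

base 4: 11 = 2·4 + 3; at 5: 2·5 + 3 = 13; next = 12
base 5: 12 = 2·5 + 2; at 6: 2·6 + 2 = 14; next = 13
base 6: 13 = 2·6 + 1; at 7: 2·7 + 1 = 15; next = 14
base 7: 14 = 2·7; at 8: 2·8 = 16; next = 15
base 8: 15 = 8 + 7; at 9: 9 + 7 = 16; next = 15
base 9: 15 = 9 + 6; at 10: 10 + 6 = 16; next = 15
base 10: 15 = 10 + 5; at 11: 11 + 5 = 16; next = 15
base 11: 15 = 11 + 4; at 12: 12 + 4 = 16; next = 15
base 12: 15 = 12 + 3; at 13: 13 + 3 = 16; next = 15

16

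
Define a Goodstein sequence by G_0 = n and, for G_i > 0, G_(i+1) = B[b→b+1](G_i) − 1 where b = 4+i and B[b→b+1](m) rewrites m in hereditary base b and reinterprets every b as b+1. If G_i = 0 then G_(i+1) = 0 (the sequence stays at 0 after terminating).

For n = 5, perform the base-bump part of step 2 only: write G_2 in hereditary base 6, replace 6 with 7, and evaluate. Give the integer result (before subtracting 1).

G_0=5  [base 4] 4 + 1  →[4↦5]→  5 + 1 = 6  −1 ⇒ G_1=5
G_1=5  [base 5] 5  →[5↦6]→  6 = 6  −1 ⇒ G_2=5
G_2=5  [base 6] 5  →[6↦7]→  5 = 5  −1 ⇒ G_3=4

5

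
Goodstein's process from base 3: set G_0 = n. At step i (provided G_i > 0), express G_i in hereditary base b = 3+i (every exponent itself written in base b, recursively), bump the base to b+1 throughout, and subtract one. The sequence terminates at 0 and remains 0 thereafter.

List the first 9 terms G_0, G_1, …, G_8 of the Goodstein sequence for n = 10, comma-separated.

G_0=10  [base 3] 3^2 + 1  →[3↦4]→  4^2 + 1 = 17  −1 ⇒ G_1=16
G_1=16  [base 4] 4^2  →[4↦5]→  5^2 = 25  −1 ⇒ G_2=24
G_2=24  [base 5] 4·5 + 4  →[5↦6]→  4·6 + 4 = 28  −1 ⇒ G_3=27
G_3=27  [base 6] 4·6 + 3  →[6↦7]→  4·7 + 3 = 31  −1 ⇒ G_4=30
G_4=30  [base 7] 4·7 + 2  →[7↦8]→  4·8 + 2 = 34  −1 ⇒ G_5=33
G_5=33  [base 8] 4·8 + 1  →[8↦9]→  4·9 + 1 = 37  −1 ⇒ G_6=36
G_6=36  [base 9] 4·9  →[9↦10]→  4·10 = 40  −1 ⇒ G_7=39
G_7=39  [base 10] 3·10 + 9  →[10↦11]→  3·11 + 9 = 42  −1 ⇒ G_8=41

10, 16, 24, 27, 30, 33, 36, 39, 41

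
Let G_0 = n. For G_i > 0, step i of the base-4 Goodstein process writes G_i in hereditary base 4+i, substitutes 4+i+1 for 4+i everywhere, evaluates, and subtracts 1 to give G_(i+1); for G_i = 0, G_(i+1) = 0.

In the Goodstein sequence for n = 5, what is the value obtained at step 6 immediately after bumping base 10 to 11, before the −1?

G_0 = 5. HB_4(5) = 4 + 1. Bump = 6. G_1 = 5.
G_1 = 5. HB_5(5) = 5. Bump = 6. G_2 = 5.
G_2 = 5. HB_6(5) = 5. Bump = 5. G_3 = 4.
G_3 = 4. HB_7(4) = 4. Bump = 4. G_4 = 3.
G_4 = 3. HB_8(3) = 3. Bump = 3. G_5 = 2.
G_5 = 2. HB_9(2) = 2. Bump = 2. G_6 = 1.
G_6 = 1. HB_10(1) = 1. Bump = 1. G_7 = 0.

1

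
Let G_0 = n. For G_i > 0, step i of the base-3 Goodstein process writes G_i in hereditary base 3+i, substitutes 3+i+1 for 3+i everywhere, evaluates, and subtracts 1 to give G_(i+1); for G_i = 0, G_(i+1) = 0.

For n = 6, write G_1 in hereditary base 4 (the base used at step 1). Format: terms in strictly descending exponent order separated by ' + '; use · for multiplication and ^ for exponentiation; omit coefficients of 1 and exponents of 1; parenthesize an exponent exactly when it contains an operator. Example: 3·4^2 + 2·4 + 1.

G_0 = 6. HB_3(6) = 2·3. Bump = 8. G_1 = 7.
G_1 = 7. HB_4(7) = 4 + 3. Bump = 8. G_2 = 7.

4 + 3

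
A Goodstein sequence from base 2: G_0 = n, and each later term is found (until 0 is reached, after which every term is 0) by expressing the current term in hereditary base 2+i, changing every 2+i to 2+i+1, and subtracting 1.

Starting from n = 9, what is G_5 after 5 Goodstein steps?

2471826

(0) 9|_2 = 2^(2 + 1) + 1 ↦ 3^(3 + 1) + 1|_3 = 82 ⇒ 81
(1) 81|_3 = 3^(3 + 1) ↦ 4^(4 + 1)|_4 = 1024 ⇒ 1023
(2) 1023|_4 = 3·4^4 + 3·4^3 + 3·4^2 + 3·4 + 3 ↦ 3·5^5 + 3·5^3 + 3·5^2 + 3·5 + 3|_5 = 9843 ⇒ 9842
(3) 9842|_5 = 3·5^5 + 3·5^3 + 3·5^2 + 3·5 + 2 ↦ 3·6^6 + 3·6^3 + 3·6^2 + 3·6 + 2|_6 = 140744 ⇒ 140743
(4) 140743|_6 = 3·6^6 + 3·6^3 + 3·6^2 + 3·6 + 1 ↦ 3·7^7 + 3·7^3 + 3·7^2 + 3·7 + 1|_7 = 2471827 ⇒ 2471826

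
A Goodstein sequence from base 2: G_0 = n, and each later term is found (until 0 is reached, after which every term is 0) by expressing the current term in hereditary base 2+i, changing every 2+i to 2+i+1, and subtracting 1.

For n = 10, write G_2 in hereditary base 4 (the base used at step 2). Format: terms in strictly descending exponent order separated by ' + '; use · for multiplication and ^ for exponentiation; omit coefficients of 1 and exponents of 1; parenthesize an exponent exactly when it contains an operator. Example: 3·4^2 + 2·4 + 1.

[0] 10 ≡ 2^(2 + 1) + 2 (base 2). Lift 3: 84. −1: 83.
[1] 83 ≡ 3^(3 + 1) + 2 (base 3). Lift 4: 1026. −1: 1025.
[2] 1025 ≡ 4^(4 + 1) + 1 (base 4). Lift 5: 15626. −1: 15625.

4^(4 + 1) + 1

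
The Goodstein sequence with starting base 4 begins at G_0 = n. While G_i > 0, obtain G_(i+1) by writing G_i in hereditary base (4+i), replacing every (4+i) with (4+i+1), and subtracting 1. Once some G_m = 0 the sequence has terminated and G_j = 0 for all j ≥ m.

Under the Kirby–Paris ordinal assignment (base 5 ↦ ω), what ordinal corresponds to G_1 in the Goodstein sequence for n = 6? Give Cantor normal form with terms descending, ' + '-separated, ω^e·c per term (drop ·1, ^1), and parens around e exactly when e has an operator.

base 4: 6 = 4 + 2; at 5: 5 + 2 = 7; next = 6
base 5: 6 = 5 + 1; at 6: 6 + 1 = 7; next = 6

ω + 1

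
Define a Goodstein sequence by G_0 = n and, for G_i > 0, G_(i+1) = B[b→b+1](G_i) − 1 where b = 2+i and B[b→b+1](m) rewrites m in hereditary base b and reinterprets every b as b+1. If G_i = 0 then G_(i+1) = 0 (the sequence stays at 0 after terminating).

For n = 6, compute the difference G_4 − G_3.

[0] 6 ≡ 2^2 + 2 (base 2). Lift 3: 30. −1: 29.
[1] 29 ≡ 3^3 + 2 (base 3). Lift 4: 258. −1: 257.
[2] 257 ≡ 4^4 + 1 (base 4). Lift 5: 3126. −1: 3125.
[3] 3125 ≡ 5^5 (base 5). Lift 6: 46656. −1: 46655.

43530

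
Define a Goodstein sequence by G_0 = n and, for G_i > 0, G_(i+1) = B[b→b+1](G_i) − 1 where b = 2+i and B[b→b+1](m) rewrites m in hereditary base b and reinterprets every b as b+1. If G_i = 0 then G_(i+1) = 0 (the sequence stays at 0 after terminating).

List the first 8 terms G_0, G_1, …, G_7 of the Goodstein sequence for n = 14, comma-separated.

14, 110, 1281, 18750, 326591, 5862840, 134404971, 3487116548

step 0: 14 = 2^(2 + 1) + 2^2 + 2; sub 3 for 2: 3^(3 + 1) + 3^3 + 3; = 111; G_1 = 111−1 = 110
step 1: 110 = 3^(3 + 1) + 3^3 + 2; sub 4 for 3: 4^(4 + 1) + 4^4 + 2; = 1282; G_2 = 1282−1 = 1281
step 2: 1281 = 4^(4 + 1) + 4^4 + 1; sub 5 for 4: 5^(5 + 1) + 5^5 + 1; = 18751; G_3 = 18751−1 = 18750
step 3: 18750 = 5^(5 + 1) + 5^5; sub 6 for 5: 6^(6 + 1) + 6^6; = 326592; G_4 = 326592−1 = 326591
step 4: 326591 = 6^(6 + 1) + 5·6^5 + 5·6^4 + 5·6^3 + 5·6^2 + 5·6 + 5; sub 7 for 6: 7^(7 + 1) + 5·7^5 + 5·7^4 + 5·7^3 + 5·7^2 + 5·7 + 5; = 5862841; G_5 = 5862841−1 = 5862840
step 5: 5862840 = 7^(7 + 1) + 5·7^5 + 5·7^4 + 5·7^3 + 5·7^2 + 5·7 + 4; sub 8 for 7: 8^(8 + 1) + 5·8^5 + 5·8^4 + 5·8^3 + 5·8^2 + 5·8 + 4; = 134404972; G_6 = 134404972−1 = 134404971
step 6: 134404971 = 8^(8 + 1) + 5·8^5 + 5·8^4 + 5·8^3 + 5·8^2 + 5·8 + 3; sub 9 for 8: 9^(9 + 1) + 5·9^5 + 5·9^4 + 5·9^3 + 5·9^2 + 5·9 + 3; = 3487116549; G_7 = 3487116549−1 = 3487116548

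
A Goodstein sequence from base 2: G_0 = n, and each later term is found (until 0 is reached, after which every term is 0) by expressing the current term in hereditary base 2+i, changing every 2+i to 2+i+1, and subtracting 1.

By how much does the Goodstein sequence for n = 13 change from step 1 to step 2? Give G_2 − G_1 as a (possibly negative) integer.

G_0=13  [base 2] 2^(2 + 1) + 2^2 + 1  →[2↦3]→  3^(3 + 1) + 3^3 + 1 = 109  −1 ⇒ G_1=108
G_1=108  [base 3] 3^(3 + 1) + 3^3  →[3↦4]→  4^(4 + 1) + 4^4 = 1280  −1 ⇒ G_2=1279

1171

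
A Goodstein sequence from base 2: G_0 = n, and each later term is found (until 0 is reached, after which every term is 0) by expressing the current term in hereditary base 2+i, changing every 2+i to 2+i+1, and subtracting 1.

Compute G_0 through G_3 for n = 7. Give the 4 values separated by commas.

7, 30, 259, 3127

step 0: 7 = 2^2 + 2 + 1; sub 3 for 2: 3^3 + 3 + 1; = 31; G_1 = 31−1 = 30
step 1: 30 = 3^3 + 3; sub 4 for 3: 4^4 + 4; = 260; G_2 = 260−1 = 259
step 2: 259 = 4^4 + 3; sub 5 for 4: 5^5 + 3; = 3128; G_3 = 3128−1 = 3127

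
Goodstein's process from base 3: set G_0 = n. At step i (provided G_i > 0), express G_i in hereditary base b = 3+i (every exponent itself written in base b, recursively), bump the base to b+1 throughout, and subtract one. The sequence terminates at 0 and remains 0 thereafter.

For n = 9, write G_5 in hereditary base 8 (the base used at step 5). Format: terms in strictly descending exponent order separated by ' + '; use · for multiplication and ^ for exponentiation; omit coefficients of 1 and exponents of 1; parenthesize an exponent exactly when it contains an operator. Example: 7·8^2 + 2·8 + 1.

step 0: 9 = 3^2; sub 4 for 3: 4^2; = 16; G_1 = 16−1 = 15
step 1: 15 = 3·4 + 3; sub 5 for 4: 3·5 + 3; = 18; G_2 = 18−1 = 17
step 2: 17 = 3·5 + 2; sub 6 for 5: 3·6 + 2; = 20; G_3 = 20−1 = 19
step 3: 19 = 3·6 + 1; sub 7 for 6: 3·7 + 1; = 22; G_4 = 22−1 = 21
step 4: 21 = 3·7; sub 8 for 7: 3·8; = 24; G_5 = 24−1 = 23

2·8 + 7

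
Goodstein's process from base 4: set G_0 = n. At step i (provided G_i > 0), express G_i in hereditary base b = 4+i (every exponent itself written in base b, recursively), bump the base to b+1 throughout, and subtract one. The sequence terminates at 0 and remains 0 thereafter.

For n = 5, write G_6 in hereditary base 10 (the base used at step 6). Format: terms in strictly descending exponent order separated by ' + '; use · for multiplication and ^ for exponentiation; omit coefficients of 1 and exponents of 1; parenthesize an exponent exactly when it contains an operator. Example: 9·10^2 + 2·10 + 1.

step 0: 5 = 4 + 1; sub 5 for 4: 5 + 1; = 6; G_1 = 6−1 = 5
step 1: 5 = 5; sub 6 for 5: 6; = 6; G_2 = 6−1 = 5
step 2: 5 = 5; sub 7 for 6: 5; = 5; G_3 = 5−1 = 4
step 3: 4 = 4; sub 8 for 7: 4; = 4; G_4 = 4−1 = 3
step 4: 3 = 3; sub 9 for 8: 3; = 3; G_5 = 3−1 = 2
step 5: 2 = 2; sub 10 for 9: 2; = 2; G_6 = 2−1 = 1
step 6: 1 = 1; sub 11 for 10: 1; = 1; G_7 = 1−1 = 0

1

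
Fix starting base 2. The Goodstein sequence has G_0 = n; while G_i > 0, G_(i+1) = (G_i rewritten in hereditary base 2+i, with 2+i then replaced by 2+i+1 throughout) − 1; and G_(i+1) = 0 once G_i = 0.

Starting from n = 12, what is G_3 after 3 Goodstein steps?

base 2: 12 = 2^(2 + 1) + 2^2; at 3: 3^(3 + 1) + 3^3 = 108; next = 107
base 3: 107 = 3^(3 + 1) + 2·3^2 + 2·3 + 2; at 4: 4^(4 + 1) + 2·4^2 + 2·4 + 2 = 1066; next = 1065
base 4: 1065 = 4^(4 + 1) + 2·4^2 + 2·4 + 1; at 5: 5^(5 + 1) + 2·5^2 + 2·5 + 1 = 15686; next = 15685
base 5: 15685 = 5^(5 + 1) + 2·5^2 + 2·5; at 6: 6^(6 + 1) + 2·6^2 + 2·6 = 280020; next = 280019

15685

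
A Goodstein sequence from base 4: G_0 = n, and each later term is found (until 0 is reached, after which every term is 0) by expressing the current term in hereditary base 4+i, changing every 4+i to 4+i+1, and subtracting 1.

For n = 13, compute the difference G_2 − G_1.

step 0: 13 = 3·4 + 1; sub 5 for 4: 3·5 + 1; = 16; G_1 = 16−1 = 15
step 1: 15 = 3·5; sub 6 for 5: 3·6; = 18; G_2 = 18−1 = 17

2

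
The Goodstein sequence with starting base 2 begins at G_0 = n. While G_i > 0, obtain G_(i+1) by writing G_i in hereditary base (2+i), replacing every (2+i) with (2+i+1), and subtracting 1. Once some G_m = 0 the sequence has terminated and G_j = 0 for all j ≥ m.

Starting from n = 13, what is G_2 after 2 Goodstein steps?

1279

step 0: 13 = 2^(2 + 1) + 2^2 + 1; sub 3 for 2: 3^(3 + 1) + 3^3 + 1; = 109; G_1 = 109−1 = 108
step 1: 108 = 3^(3 + 1) + 3^3; sub 4 for 3: 4^(4 + 1) + 4^4; = 1280; G_2 = 1280−1 = 1279
step 2: 1279 = 4^(4 + 1) + 3·4^3 + 3·4^2 + 3·4 + 3; sub 5 for 4: 5^(5 + 1) + 3·5^3 + 3·5^2 + 3·5 + 3; = 16093; G_3 = 16093−1 = 16092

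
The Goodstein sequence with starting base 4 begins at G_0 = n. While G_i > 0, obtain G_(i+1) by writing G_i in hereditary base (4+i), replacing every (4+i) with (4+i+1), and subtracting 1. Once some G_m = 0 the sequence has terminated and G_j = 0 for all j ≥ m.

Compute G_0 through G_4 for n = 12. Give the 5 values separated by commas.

i=0: 12 = 3·4 (b=4); 4→5: 3·5 = 15; 15−1 = 14
i=1: 14 = 2·5 + 4 (b=5); 5→6: 2·6 + 4 = 16; 16−1 = 15
i=2: 15 = 2·6 + 3 (b=6); 6→7: 2·7 + 3 = 17; 17−1 = 16
i=3: 16 = 2·7 + 2 (b=7); 7→8: 2·8 + 2 = 18; 18−1 = 17

12, 14, 15, 16, 17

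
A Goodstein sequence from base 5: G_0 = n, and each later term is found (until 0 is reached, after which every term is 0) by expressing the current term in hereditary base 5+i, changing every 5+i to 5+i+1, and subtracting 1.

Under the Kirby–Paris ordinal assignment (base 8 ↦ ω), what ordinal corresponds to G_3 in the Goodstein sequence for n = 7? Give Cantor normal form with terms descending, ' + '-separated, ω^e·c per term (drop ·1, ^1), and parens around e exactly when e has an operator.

[0] 7 ≡ 5 + 2 (base 5). Lift 6: 8. −1: 7.
[1] 7 ≡ 6 + 1 (base 6). Lift 7: 8. −1: 7.
[2] 7 ≡ 7 (base 7). Lift 8: 8. −1: 7.
[3] 7 ≡ 7 (base 8). Lift 9: 7. −1: 6.

7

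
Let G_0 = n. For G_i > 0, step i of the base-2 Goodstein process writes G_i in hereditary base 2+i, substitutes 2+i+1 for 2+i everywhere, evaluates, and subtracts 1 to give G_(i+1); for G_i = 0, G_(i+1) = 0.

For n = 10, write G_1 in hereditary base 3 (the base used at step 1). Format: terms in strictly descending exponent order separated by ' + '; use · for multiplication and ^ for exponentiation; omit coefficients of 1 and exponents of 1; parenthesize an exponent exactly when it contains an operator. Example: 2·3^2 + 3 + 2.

3^(3 + 1) + 2

G_0 = 10. HB_2(10) = 2^(2 + 1) + 2. Bump = 84. G_1 = 83.
G_1 = 83. HB_3(83) = 3^(3 + 1) + 2. Bump = 1026. G_2 = 1025.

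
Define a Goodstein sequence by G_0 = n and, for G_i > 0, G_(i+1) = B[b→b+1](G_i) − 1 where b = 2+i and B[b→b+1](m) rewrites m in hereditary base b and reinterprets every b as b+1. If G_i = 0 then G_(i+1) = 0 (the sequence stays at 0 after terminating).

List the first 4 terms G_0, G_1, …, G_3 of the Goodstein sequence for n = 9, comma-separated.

G_0 = 9. HB_2(9) = 2^(2 + 1) + 1. Bump = 82. G_1 = 81.
G_1 = 81. HB_3(81) = 3^(3 + 1). Bump = 1024. G_2 = 1023.
G_2 = 1023. HB_4(1023) = 3·4^4 + 3·4^3 + 3·4^2 + 3·4 + 3. Bump = 9843. G_3 = 9842.

9, 81, 1023, 9842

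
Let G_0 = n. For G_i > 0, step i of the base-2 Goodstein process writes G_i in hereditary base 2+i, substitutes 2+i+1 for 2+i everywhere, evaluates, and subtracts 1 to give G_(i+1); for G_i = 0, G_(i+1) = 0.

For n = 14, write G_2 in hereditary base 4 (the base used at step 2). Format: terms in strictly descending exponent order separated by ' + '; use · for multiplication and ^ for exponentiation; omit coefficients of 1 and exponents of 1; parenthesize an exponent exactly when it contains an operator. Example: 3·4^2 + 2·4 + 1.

step 0: 14 = 2^(2 + 1) + 2^2 + 2; sub 3 for 2: 3^(3 + 1) + 3^3 + 3; = 111; G_1 = 111−1 = 110
step 1: 110 = 3^(3 + 1) + 3^3 + 2; sub 4 for 3: 4^(4 + 1) + 4^4 + 2; = 1282; G_2 = 1282−1 = 1281
step 2: 1281 = 4^(4 + 1) + 4^4 + 1; sub 5 for 4: 5^(5 + 1) + 5^5 + 1; = 18751; G_3 = 18751−1 = 18750

4^(4 + 1) + 4^4 + 1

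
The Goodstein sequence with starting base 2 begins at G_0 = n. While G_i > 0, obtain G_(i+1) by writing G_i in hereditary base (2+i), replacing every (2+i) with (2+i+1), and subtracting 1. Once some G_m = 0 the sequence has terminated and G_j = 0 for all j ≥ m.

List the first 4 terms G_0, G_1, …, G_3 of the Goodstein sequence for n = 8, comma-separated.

8 —HB2→ 2^(2 + 1) —bump→ 3^(3 + 1) = 81 —(−1)→ 80
80 —HB3→ 2·3^3 + 2·3^2 + 2·3 + 2 —bump→ 2·4^4 + 2·4^2 + 2·4 + 2 = 554 —(−1)→ 553
553 —HB4→ 2·4^4 + 2·4^2 + 2·4 + 1 —bump→ 2·5^5 + 2·5^2 + 2·5 + 1 = 6311 —(−1)→ 6310

8, 80, 553, 6310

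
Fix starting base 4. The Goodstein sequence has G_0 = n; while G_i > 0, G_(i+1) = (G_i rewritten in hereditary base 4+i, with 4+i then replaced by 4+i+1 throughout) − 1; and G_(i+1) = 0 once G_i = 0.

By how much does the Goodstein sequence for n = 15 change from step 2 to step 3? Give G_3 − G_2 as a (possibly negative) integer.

2

[0] 15 ≡ 3·4 + 3 (base 4). Lift 5: 18. −1: 17.
[1] 17 ≡ 3·5 + 2 (base 5). Lift 6: 20. −1: 19.
[2] 19 ≡ 3·6 + 1 (base 6). Lift 7: 22. −1: 21.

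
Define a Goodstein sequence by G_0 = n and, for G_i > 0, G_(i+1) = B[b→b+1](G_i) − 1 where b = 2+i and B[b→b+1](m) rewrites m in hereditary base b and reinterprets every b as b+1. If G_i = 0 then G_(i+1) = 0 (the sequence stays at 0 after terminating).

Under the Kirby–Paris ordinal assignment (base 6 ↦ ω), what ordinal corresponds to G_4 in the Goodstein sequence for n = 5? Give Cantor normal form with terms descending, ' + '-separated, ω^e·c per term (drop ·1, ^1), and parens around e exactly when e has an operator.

5 —HB2→ 2^2 + 1 —bump→ 3^3 + 1 = 28 —(−1)→ 27
27 —HB3→ 3^3 —bump→ 4^4 = 256 —(−1)→ 255
255 —HB4→ 3·4^3 + 3·4^2 + 3·4 + 3 —bump→ 3·5^3 + 3·5^2 + 3·5 + 3 = 468 —(−1)→ 467
467 —HB5→ 3·5^3 + 3·5^2 + 3·5 + 2 —bump→ 3·6^3 + 3·6^2 + 3·6 + 2 = 776 —(−1)→ 775

ω^3·3 + ω^2·3 + ω·3 + 1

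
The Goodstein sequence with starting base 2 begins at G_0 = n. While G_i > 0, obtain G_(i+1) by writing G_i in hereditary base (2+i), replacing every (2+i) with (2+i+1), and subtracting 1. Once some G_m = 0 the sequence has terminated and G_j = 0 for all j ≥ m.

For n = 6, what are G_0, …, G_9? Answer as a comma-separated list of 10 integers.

6, 29, 257, 3125, 46655, 98039, 187243, 332147, 555551, 885775

(0) 6|_2 = 2^2 + 2 ↦ 3^3 + 3|_3 = 30 ⇒ 29
(1) 29|_3 = 3^3 + 2 ↦ 4^4 + 2|_4 = 258 ⇒ 257
(2) 257|_4 = 4^4 + 1 ↦ 5^5 + 1|_5 = 3126 ⇒ 3125
(3) 3125|_5 = 5^5 ↦ 6^6|_6 = 46656 ⇒ 46655
(4) 46655|_6 = 5·6^5 + 5·6^4 + 5·6^3 + 5·6^2 + 5·6 + 5 ↦ 5·7^5 + 5·7^4 + 5·7^3 + 5·7^2 + 5·7 + 5|_7 = 98040 ⇒ 98039
(5) 98039|_7 = 5·7^5 + 5·7^4 + 5·7^3 + 5·7^2 + 5·7 + 4 ↦ 5·8^5 + 5·8^4 + 5·8^3 + 5·8^2 + 5·8 + 4|_8 = 187244 ⇒ 187243
(6) 187243|_8 = 5·8^5 + 5·8^4 + 5·8^3 + 5·8^2 + 5·8 + 3 ↦ 5·9^5 + 5·9^4 + 5·9^3 + 5·9^2 + 5·9 + 3|_9 = 332148 ⇒ 332147
(7) 332147|_9 = 5·9^5 + 5·9^4 + 5·9^3 + 5·9^2 + 5·9 + 2 ↦ 5·10^5 + 5·10^4 + 5·10^3 + 5·10^2 + 5·10 + 2|_10 = 555552 ⇒ 555551
(8) 555551|_10 = 5·10^5 + 5·10^4 + 5·10^3 + 5·10^2 + 5·10 + 1 ↦ 5·11^5 + 5·11^4 + 5·11^3 + 5·11^2 + 5·11 + 1|_11 = 885776 ⇒ 885775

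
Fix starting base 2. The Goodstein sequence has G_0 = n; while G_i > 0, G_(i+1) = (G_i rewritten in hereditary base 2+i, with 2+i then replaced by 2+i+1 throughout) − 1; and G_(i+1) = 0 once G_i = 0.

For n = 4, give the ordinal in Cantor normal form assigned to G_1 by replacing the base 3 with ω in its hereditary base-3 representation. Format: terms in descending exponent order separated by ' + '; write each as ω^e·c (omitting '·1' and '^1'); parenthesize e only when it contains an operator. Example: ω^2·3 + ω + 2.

ω^2·2 + ω·2 + 2

step 0: 4 = 2^2; sub 3 for 2: 3^3; = 27; G_1 = 27−1 = 26
step 1: 26 = 2·3^2 + 2·3 + 2; sub 4 for 3: 2·4^2 + 2·4 + 2; = 42; G_2 = 42−1 = 41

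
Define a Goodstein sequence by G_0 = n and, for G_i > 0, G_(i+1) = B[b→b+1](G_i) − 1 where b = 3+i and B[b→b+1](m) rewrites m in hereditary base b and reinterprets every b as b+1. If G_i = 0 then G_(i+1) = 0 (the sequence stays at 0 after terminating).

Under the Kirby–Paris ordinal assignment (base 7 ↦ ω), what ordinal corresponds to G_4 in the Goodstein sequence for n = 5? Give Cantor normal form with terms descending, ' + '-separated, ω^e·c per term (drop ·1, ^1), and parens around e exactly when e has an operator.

4

step 0: 5 = 3 + 2; sub 4 for 3: 4 + 2; = 6; G_1 = 6−1 = 5
step 1: 5 = 4 + 1; sub 5 for 4: 5 + 1; = 6; G_2 = 6−1 = 5
step 2: 5 = 5; sub 6 for 5: 6; = 6; G_3 = 6−1 = 5
step 3: 5 = 5; sub 7 for 6: 5; = 5; G_4 = 5−1 = 4
step 4: 4 = 4; sub 8 for 7: 4; = 4; G_5 = 4−1 = 3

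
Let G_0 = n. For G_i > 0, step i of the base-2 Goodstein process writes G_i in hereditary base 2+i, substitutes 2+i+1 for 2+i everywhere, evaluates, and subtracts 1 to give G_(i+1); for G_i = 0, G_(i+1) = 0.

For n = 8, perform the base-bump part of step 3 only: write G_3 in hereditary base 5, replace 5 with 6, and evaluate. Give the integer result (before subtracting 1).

i=0: 8 = 2^(2 + 1) (b=2); 2→3: 3^(3 + 1) = 81; 81−1 = 80
i=1: 80 = 2·3^3 + 2·3^2 + 2·3 + 2 (b=3); 3→4: 2·4^4 + 2·4^2 + 2·4 + 2 = 554; 554−1 = 553
i=2: 553 = 2·4^4 + 2·4^2 + 2·4 + 1 (b=4); 4→5: 2·5^5 + 2·5^2 + 2·5 + 1 = 6311; 6311−1 = 6310
i=3: 6310 = 2·5^5 + 2·5^2 + 2·5 (b=5); 5→6: 2·6^6 + 2·6^2 + 2·6 = 93396; 93396−1 = 93395

93396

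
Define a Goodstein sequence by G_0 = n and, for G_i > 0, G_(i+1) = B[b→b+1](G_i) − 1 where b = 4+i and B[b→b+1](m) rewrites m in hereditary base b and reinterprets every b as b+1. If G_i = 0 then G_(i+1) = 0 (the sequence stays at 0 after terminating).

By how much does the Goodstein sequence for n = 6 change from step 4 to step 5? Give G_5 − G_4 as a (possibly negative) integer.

[0] 6 ≡ 4 + 2 (base 4). Lift 5: 7. −1: 6.
[1] 6 ≡ 5 + 1 (base 5). Lift 6: 7. −1: 6.
[2] 6 ≡ 6 (base 6). Lift 7: 7. −1: 6.
[3] 6 ≡ 6 (base 7). Lift 8: 6. −1: 5.
[4] 5 ≡ 5 (base 8). Lift 9: 5. −1: 4.

-1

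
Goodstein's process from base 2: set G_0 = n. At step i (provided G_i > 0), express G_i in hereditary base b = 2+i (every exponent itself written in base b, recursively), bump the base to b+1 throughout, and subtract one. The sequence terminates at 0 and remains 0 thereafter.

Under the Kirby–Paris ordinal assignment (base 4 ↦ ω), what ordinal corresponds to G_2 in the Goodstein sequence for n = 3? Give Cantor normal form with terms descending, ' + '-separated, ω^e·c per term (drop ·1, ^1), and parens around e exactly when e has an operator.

3

(0) 3|_2 = 2 + 1 ↦ 3 + 1|_3 = 4 ⇒ 3
(1) 3|_3 = 3 ↦ 4|_4 = 4 ⇒ 3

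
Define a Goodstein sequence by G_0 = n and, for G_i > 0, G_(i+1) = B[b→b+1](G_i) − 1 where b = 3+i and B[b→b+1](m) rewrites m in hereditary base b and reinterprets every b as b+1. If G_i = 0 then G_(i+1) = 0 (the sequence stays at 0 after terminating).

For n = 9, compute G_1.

15

G_0 = 9. HB_3(9) = 3^2. Bump = 16. G_1 = 15.
G_1 = 15. HB_4(15) = 3·4 + 3. Bump = 18. G_2 = 17.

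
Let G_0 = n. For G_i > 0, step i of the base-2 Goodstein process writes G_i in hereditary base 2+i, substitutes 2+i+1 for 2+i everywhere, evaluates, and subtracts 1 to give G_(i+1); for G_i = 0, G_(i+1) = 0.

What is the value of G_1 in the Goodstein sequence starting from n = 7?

(0) 7|_2 = 2^2 + 2 + 1 ↦ 3^3 + 3 + 1|_3 = 31 ⇒ 30
(1) 30|_3 = 3^3 + 3 ↦ 4^4 + 4|_4 = 260 ⇒ 259

30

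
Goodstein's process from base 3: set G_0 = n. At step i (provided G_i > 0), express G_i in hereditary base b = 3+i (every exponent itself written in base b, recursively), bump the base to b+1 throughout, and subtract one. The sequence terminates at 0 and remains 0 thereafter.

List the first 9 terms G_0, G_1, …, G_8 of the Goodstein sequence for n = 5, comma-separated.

5, 5, 5, 5, 4, 3, 2, 1, 0

base 3: 5 = 3 + 2; at 4: 4 + 2 = 6; next = 5
base 4: 5 = 4 + 1; at 5: 5 + 1 = 6; next = 5
base 5: 5 = 5; at 6: 6 = 6; next = 5
base 6: 5 = 5; at 7: 5 = 5; next = 4
base 7: 4 = 4; at 8: 4 = 4; next = 3
base 8: 3 = 3; at 9: 3 = 3; next = 2
base 9: 2 = 2; at 10: 2 = 2; next = 1
base 10: 1 = 1; at 11: 1 = 1; next = 0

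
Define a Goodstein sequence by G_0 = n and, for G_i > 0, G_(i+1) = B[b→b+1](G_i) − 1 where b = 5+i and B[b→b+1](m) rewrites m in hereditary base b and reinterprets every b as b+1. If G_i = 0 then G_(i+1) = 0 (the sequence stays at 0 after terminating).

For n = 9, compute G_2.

9

i=0: 9 = 5 + 4 (b=5); 5→6: 6 + 4 = 10; 10−1 = 9
i=1: 9 = 6 + 3 (b=6); 6→7: 7 + 3 = 10; 10−1 = 9
i=2: 9 = 7 + 2 (b=7); 7→8: 8 + 2 = 10; 10−1 = 9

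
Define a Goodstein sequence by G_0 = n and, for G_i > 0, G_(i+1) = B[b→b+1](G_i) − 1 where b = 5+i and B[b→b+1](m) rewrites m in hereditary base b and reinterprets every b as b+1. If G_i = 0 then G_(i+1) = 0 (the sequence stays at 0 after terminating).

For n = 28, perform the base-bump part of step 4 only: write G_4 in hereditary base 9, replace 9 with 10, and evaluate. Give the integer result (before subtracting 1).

base 5: 28 = 5^2 + 3; at 6: 6^2 + 3 = 39; next = 38
base 6: 38 = 6^2 + 2; at 7: 7^2 + 2 = 51; next = 50
base 7: 50 = 7^2 + 1; at 8: 8^2 + 1 = 65; next = 64
base 8: 64 = 8^2; at 9: 9^2 = 81; next = 80
base 9: 80 = 8·9 + 8; at 10: 8·10 + 8 = 88; next = 87

88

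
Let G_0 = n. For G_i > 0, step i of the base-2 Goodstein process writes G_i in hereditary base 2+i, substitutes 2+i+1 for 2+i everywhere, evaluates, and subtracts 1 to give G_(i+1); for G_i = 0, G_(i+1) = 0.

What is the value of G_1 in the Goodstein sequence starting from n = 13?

G_0 = 13. HB_2(13) = 2^(2 + 1) + 2^2 + 1. Bump = 109. G_1 = 108.
G_1 = 108. HB_3(108) = 3^(3 + 1) + 3^3. Bump = 1280. G_2 = 1279.

108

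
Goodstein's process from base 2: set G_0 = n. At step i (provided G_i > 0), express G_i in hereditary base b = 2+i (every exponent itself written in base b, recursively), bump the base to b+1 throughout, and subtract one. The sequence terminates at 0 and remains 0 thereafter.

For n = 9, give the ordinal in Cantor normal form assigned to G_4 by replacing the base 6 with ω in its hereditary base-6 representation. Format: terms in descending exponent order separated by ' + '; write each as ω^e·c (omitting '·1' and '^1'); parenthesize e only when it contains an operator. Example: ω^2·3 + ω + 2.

ω^ω·3 + ω^3·3 + ω^2·3 + ω·3 + 1

base 2: 9 = 2^(2 + 1) + 1; at 3: 3^(3 + 1) + 1 = 82; next = 81
base 3: 81 = 3^(3 + 1); at 4: 4^(4 + 1) = 1024; next = 1023
base 4: 1023 = 3·4^4 + 3·4^3 + 3·4^2 + 3·4 + 3; at 5: 3·5^5 + 3·5^3 + 3·5^2 + 3·5 + 3 = 9843; next = 9842
base 5: 9842 = 3·5^5 + 3·5^3 + 3·5^2 + 3·5 + 2; at 6: 3·6^6 + 3·6^3 + 3·6^2 + 3·6 + 2 = 140744; next = 140743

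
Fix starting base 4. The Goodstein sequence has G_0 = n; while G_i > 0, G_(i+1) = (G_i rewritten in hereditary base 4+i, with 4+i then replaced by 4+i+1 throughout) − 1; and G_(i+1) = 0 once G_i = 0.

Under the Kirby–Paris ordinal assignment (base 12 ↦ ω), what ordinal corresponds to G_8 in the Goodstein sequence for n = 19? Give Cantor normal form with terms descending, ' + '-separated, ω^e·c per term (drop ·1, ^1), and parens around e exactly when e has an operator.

ω·7 + 3

G_0 = 19. HB_4(19) = 4^2 + 3. Bump = 28. G_1 = 27.
G_1 = 27. HB_5(27) = 5^2 + 2. Bump = 38. G_2 = 37.
G_2 = 37. HB_6(37) = 6^2 + 1. Bump = 50. G_3 = 49.
G_3 = 49. HB_7(49) = 7^2. Bump = 64. G_4 = 63.
G_4 = 63. HB_8(63) = 7·8 + 7. Bump = 70. G_5 = 69.
G_5 = 69. HB_9(69) = 7·9 + 6. Bump = 76. G_6 = 75.
G_6 = 75. HB_10(75) = 7·10 + 5. Bump = 82. G_7 = 81.
G_7 = 81. HB_11(81) = 7·11 + 4. Bump = 88. G_8 = 87.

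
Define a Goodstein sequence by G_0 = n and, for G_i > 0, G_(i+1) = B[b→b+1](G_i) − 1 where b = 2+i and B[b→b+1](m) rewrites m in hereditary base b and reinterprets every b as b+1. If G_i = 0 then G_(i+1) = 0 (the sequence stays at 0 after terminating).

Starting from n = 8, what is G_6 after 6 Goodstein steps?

33554571

i=0: 8 = 2^(2 + 1) (b=2); 2→3: 3^(3 + 1) = 81; 81−1 = 80
i=1: 80 = 2·3^3 + 2·3^2 + 2·3 + 2 (b=3); 3→4: 2·4^4 + 2·4^2 + 2·4 + 2 = 554; 554−1 = 553
i=2: 553 = 2·4^4 + 2·4^2 + 2·4 + 1 (b=4); 4→5: 2·5^5 + 2·5^2 + 2·5 + 1 = 6311; 6311−1 = 6310
i=3: 6310 = 2·5^5 + 2·5^2 + 2·5 (b=5); 5→6: 2·6^6 + 2·6^2 + 2·6 = 93396; 93396−1 = 93395
i=4: 93395 = 2·6^6 + 2·6^2 + 6 + 5 (b=6); 6→7: 2·7^7 + 2·7^2 + 7 + 5 = 1647196; 1647196−1 = 1647195
i=5: 1647195 = 2·7^7 + 2·7^2 + 7 + 4 (b=7); 7→8: 2·8^8 + 2·8^2 + 8 + 4 = 33554572; 33554572−1 = 33554571
i=6: 33554571 = 2·8^8 + 2·8^2 + 8 + 3 (b=8); 8→9: 2·9^9 + 2·9^2 + 9 + 3 = 774841152; 774841152−1 = 774841151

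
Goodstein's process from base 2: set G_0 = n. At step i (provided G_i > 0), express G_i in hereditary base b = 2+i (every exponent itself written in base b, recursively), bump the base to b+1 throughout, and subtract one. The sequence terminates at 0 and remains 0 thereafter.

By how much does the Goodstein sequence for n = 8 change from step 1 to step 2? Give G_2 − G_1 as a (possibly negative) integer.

i=0: 8 = 2^(2 + 1) (b=2); 2→3: 3^(3 + 1) = 81; 81−1 = 80
i=1: 80 = 2·3^3 + 2·3^2 + 2·3 + 2 (b=3); 3→4: 2·4^4 + 2·4^2 + 2·4 + 2 = 554; 554−1 = 553

473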